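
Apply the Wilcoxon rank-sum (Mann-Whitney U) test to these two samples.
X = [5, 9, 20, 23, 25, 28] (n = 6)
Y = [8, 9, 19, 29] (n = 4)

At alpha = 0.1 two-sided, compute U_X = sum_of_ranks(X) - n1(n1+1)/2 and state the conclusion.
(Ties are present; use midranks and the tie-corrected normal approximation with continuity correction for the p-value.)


Step 1: Combine and sort all 10 observations; assign midranks.
sorted (value, group): (5,X), (8,Y), (9,X), (9,Y), (19,Y), (20,X), (23,X), (25,X), (28,X), (29,Y)
ranks: 5->1, 8->2, 9->3.5, 9->3.5, 19->5, 20->6, 23->7, 25->8, 28->9, 29->10
Step 2: Rank sum for X: R1 = 1 + 3.5 + 6 + 7 + 8 + 9 = 34.5.
Step 3: U_X = R1 - n1(n1+1)/2 = 34.5 - 6*7/2 = 34.5 - 21 = 13.5.
       U_Y = n1*n2 - U_X = 24 - 13.5 = 10.5.
Step 4: Ties are present, so use the tie-corrected normal approximation (with continuity correction) for the p-value.
Step 5: p-value = 0.830664; compare to alpha = 0.1. fail to reject H0.

U_X = 13.5, p = 0.830664, fail to reject H0 at alpha = 0.1.


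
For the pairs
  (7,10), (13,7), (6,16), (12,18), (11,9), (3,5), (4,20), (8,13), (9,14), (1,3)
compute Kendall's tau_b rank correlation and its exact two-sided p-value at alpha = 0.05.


Step 1: Enumerate the 45 unordered pairs (i,j) with i<j and classify each by sign(x_j-x_i) * sign(y_j-y_i).
  (1,2):dx=+6,dy=-3->D; (1,3):dx=-1,dy=+6->D; (1,4):dx=+5,dy=+8->C; (1,5):dx=+4,dy=-1->D
  (1,6):dx=-4,dy=-5->C; (1,7):dx=-3,dy=+10->D; (1,8):dx=+1,dy=+3->C; (1,9):dx=+2,dy=+4->C
  (1,10):dx=-6,dy=-7->C; (2,3):dx=-7,dy=+9->D; (2,4):dx=-1,dy=+11->D; (2,5):dx=-2,dy=+2->D
  (2,6):dx=-10,dy=-2->C; (2,7):dx=-9,dy=+13->D; (2,8):dx=-5,dy=+6->D; (2,9):dx=-4,dy=+7->D
  (2,10):dx=-12,dy=-4->C; (3,4):dx=+6,dy=+2->C; (3,5):dx=+5,dy=-7->D; (3,6):dx=-3,dy=-11->C
  (3,7):dx=-2,dy=+4->D; (3,8):dx=+2,dy=-3->D; (3,9):dx=+3,dy=-2->D; (3,10):dx=-5,dy=-13->C
  (4,5):dx=-1,dy=-9->C; (4,6):dx=-9,dy=-13->C; (4,7):dx=-8,dy=+2->D; (4,8):dx=-4,dy=-5->C
  (4,9):dx=-3,dy=-4->C; (4,10):dx=-11,dy=-15->C; (5,6):dx=-8,dy=-4->C; (5,7):dx=-7,dy=+11->D
  (5,8):dx=-3,dy=+4->D; (5,9):dx=-2,dy=+5->D; (5,10):dx=-10,dy=-6->C; (6,7):dx=+1,dy=+15->C
  (6,8):dx=+5,dy=+8->C; (6,9):dx=+6,dy=+9->C; (6,10):dx=-2,dy=-2->C; (7,8):dx=+4,dy=-7->D
  (7,9):dx=+5,dy=-6->D; (7,10):dx=-3,dy=-17->C; (8,9):dx=+1,dy=+1->C; (8,10):dx=-7,dy=-10->C
  (9,10):dx=-8,dy=-11->C
Step 2: C = 25, D = 20, total pairs = 45.
Step 3: tau = (C - D)/(n(n-1)/2) = (25 - 20)/45 = 0.111111.
Step 4: Exact two-sided p-value (enumerate n! = 3628800 permutations of y under H0): p = 0.727490.
Step 5: alpha = 0.05. fail to reject H0.

tau_b = 0.1111 (C=25, D=20), p = 0.727490, fail to reject H0.


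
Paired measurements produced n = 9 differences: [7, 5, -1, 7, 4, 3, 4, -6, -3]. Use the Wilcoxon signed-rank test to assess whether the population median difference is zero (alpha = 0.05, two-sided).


Step 1: Drop any zero differences (none here) and take |d_i|.
|d| = [7, 5, 1, 7, 4, 3, 4, 6, 3]
Step 2: Midrank |d_i| (ties get averaged ranks).
ranks: |7|->8.5, |5|->6, |1|->1, |7|->8.5, |4|->4.5, |3|->2.5, |4|->4.5, |6|->7, |3|->2.5
Step 3: Attach original signs; sum ranks with positive sign and with negative sign.
W+ = 8.5 + 6 + 8.5 + 4.5 + 2.5 + 4.5 = 34.5
W- = 1 + 7 + 2.5 = 10.5
(Check: W+ + W- = 45 should equal n(n+1)/2 = 45.)
Step 4: Test statistic W = min(W+, W-) = 10.5.
Step 5: Ties in |d|, so use the tie-corrected normal approximation.
        E[W] = n(n+1)/4 = 9*10/4 = 22.5.
        Tie groups: |d|=3 (t=2), |d|=4 (t=2), |d|=7 (t=2); sum(t^3 - t) = 18.
        Var[W] = n(n+1)(2n+1)/24 - sum(t^3-t)/48 = 1710/24 - 18/48 = 70.875.
        z = (W - E[W]) / sqrt(Var[W]) = (10.5 - 22.5) / 8.4187 = -1.4254.
        Two-sided p = 2*Phi(z) = 0.154044.
Step 6: alpha = 0.05. fail to reject H0.

W+ = 34.5, W- = 10.5, W = min = 10.5, p = 0.154044, fail to reject H0.


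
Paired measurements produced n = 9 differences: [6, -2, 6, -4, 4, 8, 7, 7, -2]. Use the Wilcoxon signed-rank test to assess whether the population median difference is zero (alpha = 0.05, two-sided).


Step 1: Drop any zero differences (none here) and take |d_i|.
|d| = [6, 2, 6, 4, 4, 8, 7, 7, 2]
Step 2: Midrank |d_i| (ties get averaged ranks).
ranks: |6|->5.5, |2|->1.5, |6|->5.5, |4|->3.5, |4|->3.5, |8|->9, |7|->7.5, |7|->7.5, |2|->1.5
Step 3: Attach original signs; sum ranks with positive sign and with negative sign.
W+ = 5.5 + 5.5 + 3.5 + 9 + 7.5 + 7.5 = 38.5
W- = 1.5 + 3.5 + 1.5 = 6.5
(Check: W+ + W- = 45 should equal n(n+1)/2 = 45.)
Step 4: Test statistic W = min(W+, W-) = 6.5.
Step 5: Ties in |d|, so use the tie-corrected normal approximation.
        E[W] = n(n+1)/4 = 9*10/4 = 22.5.
        Tie groups: |d|=2 (t=2), |d|=4 (t=2), |d|=6 (t=2), |d|=7 (t=2); sum(t^3 - t) = 24.
        Var[W] = n(n+1)(2n+1)/24 - sum(t^3-t)/48 = 1710/24 - 24/48 = 70.75.
        z = (W - E[W]) / sqrt(Var[W]) = (6.5 - 22.5) / 8.4113 = -1.9022.
        Two-sided p = 2*Phi(z) = 0.057145.
Step 6: alpha = 0.05. fail to reject H0.

W+ = 38.5, W- = 6.5, W = min = 6.5, p = 0.057145, fail to reject H0.


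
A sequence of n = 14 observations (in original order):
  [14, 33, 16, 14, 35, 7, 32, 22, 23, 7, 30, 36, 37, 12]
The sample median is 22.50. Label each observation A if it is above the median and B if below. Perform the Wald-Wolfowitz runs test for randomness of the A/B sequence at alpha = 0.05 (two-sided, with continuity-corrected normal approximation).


Step 1: Compute median = 22.50; label A = above, B = below.
Labels in order: BABBABABABAAAB  (n_A = 7, n_B = 7)
Step 2: Count runs R = 11.
Step 3: Under H0 (random ordering), E[R] = 2*n_A*n_B/(n_A+n_B) + 1 = 2*7*7/14 + 1 = 8.0000.
        Var[R] = 2*n_A*n_B*(2*n_A*n_B - n_A - n_B) / ((n_A+n_B)^2 * (n_A+n_B-1)) = 8232/2548 = 3.2308.
        SD[R] = 1.7974.
Step 4: Continuity-corrected z = (R - 0.5 - E[R]) / SD[R] = (11 - 0.5 - 8.0000) / 1.7974 = 1.3909.
Step 5: Two-sided p-value via normal approximation = 2*(1 - Phi(|z|)) = 0.164264.
Step 6: alpha = 0.05. fail to reject H0.

R = 11, z = 1.3909, p = 0.164264, fail to reject H0.


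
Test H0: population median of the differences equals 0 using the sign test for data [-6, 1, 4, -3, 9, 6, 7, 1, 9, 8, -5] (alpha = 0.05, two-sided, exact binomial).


Step 1: Discard zero differences. Original n = 11; n_eff = number of nonzero differences = 11.
Nonzero differences (with sign): -6, +1, +4, -3, +9, +6, +7, +1, +9, +8, -5
Step 2: Count signs: positive = 8, negative = 3.
Step 3: Under H0: P(positive) = 0.5, so the number of positives S ~ Bin(11, 0.5).
Step 4: Two-sided exact p-value = sum of Bin(11,0.5) probabilities at or below the observed probability = 0.226562.
Step 5: alpha = 0.05. fail to reject H0.

n_eff = 11, pos = 8, neg = 3, p = 0.226562, fail to reject H0.


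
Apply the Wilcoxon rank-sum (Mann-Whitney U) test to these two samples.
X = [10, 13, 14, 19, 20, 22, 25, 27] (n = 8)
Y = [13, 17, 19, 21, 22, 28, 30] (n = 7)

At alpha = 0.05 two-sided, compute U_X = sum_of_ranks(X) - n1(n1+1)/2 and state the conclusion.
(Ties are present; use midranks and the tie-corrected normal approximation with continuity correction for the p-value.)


Step 1: Combine and sort all 15 observations; assign midranks.
sorted (value, group): (10,X), (13,X), (13,Y), (14,X), (17,Y), (19,X), (19,Y), (20,X), (21,Y), (22,X), (22,Y), (25,X), (27,X), (28,Y), (30,Y)
ranks: 10->1, 13->2.5, 13->2.5, 14->4, 17->5, 19->6.5, 19->6.5, 20->8, 21->9, 22->10.5, 22->10.5, 25->12, 27->13, 28->14, 30->15
Step 2: Rank sum for X: R1 = 1 + 2.5 + 4 + 6.5 + 8 + 10.5 + 12 + 13 = 57.5.
Step 3: U_X = R1 - n1(n1+1)/2 = 57.5 - 8*9/2 = 57.5 - 36 = 21.5.
       U_Y = n1*n2 - U_X = 56 - 21.5 = 34.5.
Step 4: Ties are present, so use the tie-corrected normal approximation (with continuity correction) for the p-value.
Step 5: p-value = 0.486283; compare to alpha = 0.05. fail to reject H0.

U_X = 21.5, p = 0.486283, fail to reject H0 at alpha = 0.05.


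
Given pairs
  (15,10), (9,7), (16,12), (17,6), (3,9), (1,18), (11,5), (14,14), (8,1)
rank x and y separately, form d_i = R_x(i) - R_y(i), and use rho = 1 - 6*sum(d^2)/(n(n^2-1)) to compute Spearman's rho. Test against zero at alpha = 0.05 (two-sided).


Step 1: Rank x and y separately (midranks; no ties here).
rank(x): 15->7, 9->4, 16->8, 17->9, 3->2, 1->1, 11->5, 14->6, 8->3
rank(y): 10->6, 7->4, 12->7, 6->3, 9->5, 18->9, 5->2, 14->8, 1->1
Step 2: d_i = R_x(i) - R_y(i); compute d_i^2.
  (7-6)^2=1, (4-4)^2=0, (8-7)^2=1, (9-3)^2=36, (2-5)^2=9, (1-9)^2=64, (5-2)^2=9, (6-8)^2=4, (3-1)^2=4
sum(d^2) = 128.
Step 3: rho = 1 - 6*128 / (9*(9^2 - 1)) = 1 - 768/720 = -0.066667.
Step 4: Under H0, t = rho * sqrt((n-2)/(1-rho^2)) = -0.1768 ~ t(7).
Step 5: Two-sided p-value from the t-distribution with 7 df = 0.864690.
Step 6: alpha = 0.05. fail to reject H0.

rho = -0.0667, p = 0.864690, fail to reject H0 at alpha = 0.05.


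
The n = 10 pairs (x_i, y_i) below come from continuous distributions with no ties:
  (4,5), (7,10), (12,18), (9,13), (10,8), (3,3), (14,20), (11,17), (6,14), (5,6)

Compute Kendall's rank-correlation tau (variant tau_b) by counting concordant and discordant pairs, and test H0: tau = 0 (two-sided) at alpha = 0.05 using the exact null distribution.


Step 1: Enumerate the 45 unordered pairs (i,j) with i<j and classify each by sign(x_j-x_i) * sign(y_j-y_i).
  (1,2):dx=+3,dy=+5->C; (1,3):dx=+8,dy=+13->C; (1,4):dx=+5,dy=+8->C; (1,5):dx=+6,dy=+3->C
  (1,6):dx=-1,dy=-2->C; (1,7):dx=+10,dy=+15->C; (1,8):dx=+7,dy=+12->C; (1,9):dx=+2,dy=+9->C
  (1,10):dx=+1,dy=+1->C; (2,3):dx=+5,dy=+8->C; (2,4):dx=+2,dy=+3->C; (2,5):dx=+3,dy=-2->D
  (2,6):dx=-4,dy=-7->C; (2,7):dx=+7,dy=+10->C; (2,8):dx=+4,dy=+7->C; (2,9):dx=-1,dy=+4->D
  (2,10):dx=-2,dy=-4->C; (3,4):dx=-3,dy=-5->C; (3,5):dx=-2,dy=-10->C; (3,6):dx=-9,dy=-15->C
  (3,7):dx=+2,dy=+2->C; (3,8):dx=-1,dy=-1->C; (3,9):dx=-6,dy=-4->C; (3,10):dx=-7,dy=-12->C
  (4,5):dx=+1,dy=-5->D; (4,6):dx=-6,dy=-10->C; (4,7):dx=+5,dy=+7->C; (4,8):dx=+2,dy=+4->C
  (4,9):dx=-3,dy=+1->D; (4,10):dx=-4,dy=-7->C; (5,6):dx=-7,dy=-5->C; (5,7):dx=+4,dy=+12->C
  (5,8):dx=+1,dy=+9->C; (5,9):dx=-4,dy=+6->D; (5,10):dx=-5,dy=-2->C; (6,7):dx=+11,dy=+17->C
  (6,8):dx=+8,dy=+14->C; (6,9):dx=+3,dy=+11->C; (6,10):dx=+2,dy=+3->C; (7,8):dx=-3,dy=-3->C
  (7,9):dx=-8,dy=-6->C; (7,10):dx=-9,dy=-14->C; (8,9):dx=-5,dy=-3->C; (8,10):dx=-6,dy=-11->C
  (9,10):dx=-1,dy=-8->C
Step 2: C = 40, D = 5, total pairs = 45.
Step 3: tau = (C - D)/(n(n-1)/2) = (40 - 5)/45 = 0.777778.
Step 4: Exact two-sided p-value (enumerate n! = 3628800 permutations of y under H0): p = 0.000946.
Step 5: alpha = 0.05. reject H0.

tau_b = 0.7778 (C=40, D=5), p = 0.000946, reject H0.


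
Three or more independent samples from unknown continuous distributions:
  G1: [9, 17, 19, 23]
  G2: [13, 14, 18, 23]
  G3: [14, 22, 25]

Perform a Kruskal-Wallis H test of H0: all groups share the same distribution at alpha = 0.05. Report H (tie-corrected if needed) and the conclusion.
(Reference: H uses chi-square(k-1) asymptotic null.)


Step 1: Combine all N = 11 observations and assign midranks.
sorted (value, group, rank): (9,G1,1), (13,G2,2), (14,G2,3.5), (14,G3,3.5), (17,G1,5), (18,G2,6), (19,G1,7), (22,G3,8), (23,G1,9.5), (23,G2,9.5), (25,G3,11)
Step 2: Sum ranks within each group.
R_1 = 22.5 (n_1 = 4)
R_2 = 21 (n_2 = 4)
R_3 = 22.5 (n_3 = 3)
Step 3: H = 12/(N(N+1)) * sum(R_i^2/n_i) - 3(N+1)
     = 12/(11*12) * (22.5^2/4 + 21^2/4 + 22.5^2/3) - 3*12
     = 0.090909 * 405.562 - 36
     = 0.869318.
Step 4: Ties present; correction factor C = 1 - 12/(11^3 - 11) = 0.990909. Corrected H = 0.869318 / 0.990909 = 0.877294.
Step 5: Under H0, H ~ chi^2(2); p-value = 0.644909.
Step 6: alpha = 0.05. fail to reject H0.

H = 0.8773, df = 2, p = 0.644909, fail to reject H0.


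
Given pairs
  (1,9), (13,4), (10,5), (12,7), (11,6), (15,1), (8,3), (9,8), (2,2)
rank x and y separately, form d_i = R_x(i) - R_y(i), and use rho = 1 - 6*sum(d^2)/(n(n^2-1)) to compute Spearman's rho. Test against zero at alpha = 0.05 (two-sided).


Step 1: Rank x and y separately (midranks; no ties here).
rank(x): 1->1, 13->8, 10->5, 12->7, 11->6, 15->9, 8->3, 9->4, 2->2
rank(y): 9->9, 4->4, 5->5, 7->7, 6->6, 1->1, 3->3, 8->8, 2->2
Step 2: d_i = R_x(i) - R_y(i); compute d_i^2.
  (1-9)^2=64, (8-4)^2=16, (5-5)^2=0, (7-7)^2=0, (6-6)^2=0, (9-1)^2=64, (3-3)^2=0, (4-8)^2=16, (2-2)^2=0
sum(d^2) = 160.
Step 3: rho = 1 - 6*160 / (9*(9^2 - 1)) = 1 - 960/720 = -0.333333.
Step 4: Under H0, t = rho * sqrt((n-2)/(1-rho^2)) = -0.9354 ~ t(7).
Step 5: Two-sided p-value from the t-distribution with 7 df = 0.380713.
Step 6: alpha = 0.05. fail to reject H0.

rho = -0.3333, p = 0.380713, fail to reject H0 at alpha = 0.05.


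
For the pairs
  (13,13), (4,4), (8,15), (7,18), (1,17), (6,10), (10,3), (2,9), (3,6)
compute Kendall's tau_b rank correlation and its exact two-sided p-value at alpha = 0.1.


Step 1: Enumerate the 36 unordered pairs (i,j) with i<j and classify each by sign(x_j-x_i) * sign(y_j-y_i).
  (1,2):dx=-9,dy=-9->C; (1,3):dx=-5,dy=+2->D; (1,4):dx=-6,dy=+5->D; (1,5):dx=-12,dy=+4->D
  (1,6):dx=-7,dy=-3->C; (1,7):dx=-3,dy=-10->C; (1,8):dx=-11,dy=-4->C; (1,9):dx=-10,dy=-7->C
  (2,3):dx=+4,dy=+11->C; (2,4):dx=+3,dy=+14->C; (2,5):dx=-3,dy=+13->D; (2,6):dx=+2,dy=+6->C
  (2,7):dx=+6,dy=-1->D; (2,8):dx=-2,dy=+5->D; (2,9):dx=-1,dy=+2->D; (3,4):dx=-1,dy=+3->D
  (3,5):dx=-7,dy=+2->D; (3,6):dx=-2,dy=-5->C; (3,7):dx=+2,dy=-12->D; (3,8):dx=-6,dy=-6->C
  (3,9):dx=-5,dy=-9->C; (4,5):dx=-6,dy=-1->C; (4,6):dx=-1,dy=-8->C; (4,7):dx=+3,dy=-15->D
  (4,8):dx=-5,dy=-9->C; (4,9):dx=-4,dy=-12->C; (5,6):dx=+5,dy=-7->D; (5,7):dx=+9,dy=-14->D
  (5,8):dx=+1,dy=-8->D; (5,9):dx=+2,dy=-11->D; (6,7):dx=+4,dy=-7->D; (6,8):dx=-4,dy=-1->C
  (6,9):dx=-3,dy=-4->C; (7,8):dx=-8,dy=+6->D; (7,9):dx=-7,dy=+3->D; (8,9):dx=+1,dy=-3->D
Step 2: C = 17, D = 19, total pairs = 36.
Step 3: tau = (C - D)/(n(n-1)/2) = (17 - 19)/36 = -0.055556.
Step 4: Exact two-sided p-value (enumerate n! = 362880 permutations of y under H0): p = 0.919455.
Step 5: alpha = 0.1. fail to reject H0.

tau_b = -0.0556 (C=17, D=19), p = 0.919455, fail to reject H0.


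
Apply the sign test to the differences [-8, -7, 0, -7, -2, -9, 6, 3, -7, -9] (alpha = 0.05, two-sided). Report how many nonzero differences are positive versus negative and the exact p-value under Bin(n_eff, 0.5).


Step 1: Discard zero differences. Original n = 10; n_eff = number of nonzero differences = 9.
Nonzero differences (with sign): -8, -7, -7, -2, -9, +6, +3, -7, -9
Step 2: Count signs: positive = 2, negative = 7.
Step 3: Under H0: P(positive) = 0.5, so the number of positives S ~ Bin(9, 0.5).
Step 4: Two-sided exact p-value = sum of Bin(9,0.5) probabilities at or below the observed probability = 0.179688.
Step 5: alpha = 0.05. fail to reject H0.

n_eff = 9, pos = 2, neg = 7, p = 0.179688, fail to reject H0.


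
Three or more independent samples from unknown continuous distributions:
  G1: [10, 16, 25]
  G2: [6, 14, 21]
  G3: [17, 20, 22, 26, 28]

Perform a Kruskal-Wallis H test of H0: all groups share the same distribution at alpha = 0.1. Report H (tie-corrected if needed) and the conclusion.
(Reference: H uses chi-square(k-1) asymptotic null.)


Step 1: Combine all N = 11 observations and assign midranks.
sorted (value, group, rank): (6,G2,1), (10,G1,2), (14,G2,3), (16,G1,4), (17,G3,5), (20,G3,6), (21,G2,7), (22,G3,8), (25,G1,9), (26,G3,10), (28,G3,11)
Step 2: Sum ranks within each group.
R_1 = 15 (n_1 = 3)
R_2 = 11 (n_2 = 3)
R_3 = 40 (n_3 = 5)
Step 3: H = 12/(N(N+1)) * sum(R_i^2/n_i) - 3(N+1)
     = 12/(11*12) * (15^2/3 + 11^2/3 + 40^2/5) - 3*12
     = 0.090909 * 435.333 - 36
     = 3.575758.
Step 4: No ties, so H is used without correction.
Step 5: Under H0, H ~ chi^2(2); p-value = 0.167315.
Step 6: alpha = 0.1. fail to reject H0.

H = 3.5758, df = 2, p = 0.167315, fail to reject H0.


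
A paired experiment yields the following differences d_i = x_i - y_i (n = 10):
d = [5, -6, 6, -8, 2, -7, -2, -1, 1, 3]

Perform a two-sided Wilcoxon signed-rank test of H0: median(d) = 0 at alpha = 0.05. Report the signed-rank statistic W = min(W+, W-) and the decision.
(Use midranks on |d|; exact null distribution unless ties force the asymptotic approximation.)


Step 1: Drop any zero differences (none here) and take |d_i|.
|d| = [5, 6, 6, 8, 2, 7, 2, 1, 1, 3]
Step 2: Midrank |d_i| (ties get averaged ranks).
ranks: |5|->6, |6|->7.5, |6|->7.5, |8|->10, |2|->3.5, |7|->9, |2|->3.5, |1|->1.5, |1|->1.5, |3|->5
Step 3: Attach original signs; sum ranks with positive sign and with negative sign.
W+ = 6 + 7.5 + 3.5 + 1.5 + 5 = 23.5
W- = 7.5 + 10 + 9 + 3.5 + 1.5 = 31.5
(Check: W+ + W- = 55 should equal n(n+1)/2 = 55.)
Step 4: Test statistic W = min(W+, W-) = 23.5.
Step 5: Ties in |d|, so use the tie-corrected normal approximation.
        E[W] = n(n+1)/4 = 10*11/4 = 27.5.
        Tie groups: |d|=1 (t=2), |d|=2 (t=2), |d|=6 (t=2); sum(t^3 - t) = 18.
        Var[W] = n(n+1)(2n+1)/24 - sum(t^3-t)/48 = 2310/24 - 18/48 = 95.875.
        z = (W - E[W]) / sqrt(Var[W]) = (23.5 - 27.5) / 9.7916 = -0.4085.
        Two-sided p = 2*Phi(z) = 0.682896.
Step 6: alpha = 0.05. fail to reject H0.

W+ = 23.5, W- = 31.5, W = min = 23.5, p = 0.682896, fail to reject H0.


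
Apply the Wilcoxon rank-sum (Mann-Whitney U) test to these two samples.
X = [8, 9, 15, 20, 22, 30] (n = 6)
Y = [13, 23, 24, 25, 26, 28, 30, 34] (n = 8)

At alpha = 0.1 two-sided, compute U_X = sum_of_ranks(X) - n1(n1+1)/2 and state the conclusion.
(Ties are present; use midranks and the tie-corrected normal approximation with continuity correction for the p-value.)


Step 1: Combine and sort all 14 observations; assign midranks.
sorted (value, group): (8,X), (9,X), (13,Y), (15,X), (20,X), (22,X), (23,Y), (24,Y), (25,Y), (26,Y), (28,Y), (30,X), (30,Y), (34,Y)
ranks: 8->1, 9->2, 13->3, 15->4, 20->5, 22->6, 23->7, 24->8, 25->9, 26->10, 28->11, 30->12.5, 30->12.5, 34->14
Step 2: Rank sum for X: R1 = 1 + 2 + 4 + 5 + 6 + 12.5 = 30.5.
Step 3: U_X = R1 - n1(n1+1)/2 = 30.5 - 6*7/2 = 30.5 - 21 = 9.5.
       U_Y = n1*n2 - U_X = 48 - 9.5 = 38.5.
Step 4: Ties are present, so use the tie-corrected normal approximation (with continuity correction) for the p-value.
Step 5: p-value = 0.070392; compare to alpha = 0.1. reject H0.

U_X = 9.5, p = 0.070392, reject H0 at alpha = 0.1.


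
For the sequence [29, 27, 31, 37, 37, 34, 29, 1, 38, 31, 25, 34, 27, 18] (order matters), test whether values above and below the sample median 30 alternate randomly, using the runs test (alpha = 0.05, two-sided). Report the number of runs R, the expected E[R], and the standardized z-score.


Step 1: Compute median = 30; label A = above, B = below.
Labels in order: BBAAAABBAABABB  (n_A = 7, n_B = 7)
Step 2: Count runs R = 7.
Step 3: Under H0 (random ordering), E[R] = 2*n_A*n_B/(n_A+n_B) + 1 = 2*7*7/14 + 1 = 8.0000.
        Var[R] = 2*n_A*n_B*(2*n_A*n_B - n_A - n_B) / ((n_A+n_B)^2 * (n_A+n_B-1)) = 8232/2548 = 3.2308.
        SD[R] = 1.7974.
Step 4: Continuity-corrected z = (R + 0.5 - E[R]) / SD[R] = (7 + 0.5 - 8.0000) / 1.7974 = -0.2782.
Step 5: Two-sided p-value via normal approximation = 2*(1 - Phi(|z|)) = 0.780879.
Step 6: alpha = 0.05. fail to reject H0.

R = 7, z = -0.2782, p = 0.780879, fail to reject H0.


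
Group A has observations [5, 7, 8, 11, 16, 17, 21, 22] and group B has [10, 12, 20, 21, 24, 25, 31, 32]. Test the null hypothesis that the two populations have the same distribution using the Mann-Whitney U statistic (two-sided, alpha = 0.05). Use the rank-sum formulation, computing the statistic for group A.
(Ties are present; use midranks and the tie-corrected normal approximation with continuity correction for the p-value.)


Step 1: Combine and sort all 16 observations; assign midranks.
sorted (value, group): (5,X), (7,X), (8,X), (10,Y), (11,X), (12,Y), (16,X), (17,X), (20,Y), (21,X), (21,Y), (22,X), (24,Y), (25,Y), (31,Y), (32,Y)
ranks: 5->1, 7->2, 8->3, 10->4, 11->5, 12->6, 16->7, 17->8, 20->9, 21->10.5, 21->10.5, 22->12, 24->13, 25->14, 31->15, 32->16
Step 2: Rank sum for X: R1 = 1 + 2 + 3 + 5 + 7 + 8 + 10.5 + 12 = 48.5.
Step 3: U_X = R1 - n1(n1+1)/2 = 48.5 - 8*9/2 = 48.5 - 36 = 12.5.
       U_Y = n1*n2 - U_X = 64 - 12.5 = 51.5.
Step 4: Ties are present, so use the tie-corrected normal approximation (with continuity correction) for the p-value.
Step 5: p-value = 0.045840; compare to alpha = 0.05. reject H0.

U_X = 12.5, p = 0.045840, reject H0 at alpha = 0.05.


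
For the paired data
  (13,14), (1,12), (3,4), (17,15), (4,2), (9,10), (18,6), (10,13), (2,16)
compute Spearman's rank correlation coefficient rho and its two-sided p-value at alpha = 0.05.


Step 1: Rank x and y separately (midranks; no ties here).
rank(x): 13->7, 1->1, 3->3, 17->8, 4->4, 9->5, 18->9, 10->6, 2->2
rank(y): 14->7, 12->5, 4->2, 15->8, 2->1, 10->4, 6->3, 13->6, 16->9
Step 2: d_i = R_x(i) - R_y(i); compute d_i^2.
  (7-7)^2=0, (1-5)^2=16, (3-2)^2=1, (8-8)^2=0, (4-1)^2=9, (5-4)^2=1, (9-3)^2=36, (6-6)^2=0, (2-9)^2=49
sum(d^2) = 112.
Step 3: rho = 1 - 6*112 / (9*(9^2 - 1)) = 1 - 672/720 = 0.066667.
Step 4: Under H0, t = rho * sqrt((n-2)/(1-rho^2)) = 0.1768 ~ t(7).
Step 5: Two-sided p-value from the t-distribution with 7 df = 0.864690.
Step 6: alpha = 0.05. fail to reject H0.

rho = 0.0667, p = 0.864690, fail to reject H0 at alpha = 0.05.


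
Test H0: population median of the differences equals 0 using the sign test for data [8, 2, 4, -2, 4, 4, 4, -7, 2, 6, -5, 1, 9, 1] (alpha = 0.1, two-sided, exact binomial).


Step 1: Discard zero differences. Original n = 14; n_eff = number of nonzero differences = 14.
Nonzero differences (with sign): +8, +2, +4, -2, +4, +4, +4, -7, +2, +6, -5, +1, +9, +1
Step 2: Count signs: positive = 11, negative = 3.
Step 3: Under H0: P(positive) = 0.5, so the number of positives S ~ Bin(14, 0.5).
Step 4: Two-sided exact p-value = sum of Bin(14,0.5) probabilities at or below the observed probability = 0.057373.
Step 5: alpha = 0.1. reject H0.

n_eff = 14, pos = 11, neg = 3, p = 0.057373, reject H0.


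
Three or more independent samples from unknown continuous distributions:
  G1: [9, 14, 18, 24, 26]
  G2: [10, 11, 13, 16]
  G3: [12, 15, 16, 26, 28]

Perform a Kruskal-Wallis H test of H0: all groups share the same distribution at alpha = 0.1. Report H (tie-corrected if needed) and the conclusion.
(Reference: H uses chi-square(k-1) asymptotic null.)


Step 1: Combine all N = 14 observations and assign midranks.
sorted (value, group, rank): (9,G1,1), (10,G2,2), (11,G2,3), (12,G3,4), (13,G2,5), (14,G1,6), (15,G3,7), (16,G2,8.5), (16,G3,8.5), (18,G1,10), (24,G1,11), (26,G1,12.5), (26,G3,12.5), (28,G3,14)
Step 2: Sum ranks within each group.
R_1 = 40.5 (n_1 = 5)
R_2 = 18.5 (n_2 = 4)
R_3 = 46 (n_3 = 5)
Step 3: H = 12/(N(N+1)) * sum(R_i^2/n_i) - 3(N+1)
     = 12/(14*15) * (40.5^2/5 + 18.5^2/4 + 46^2/5) - 3*15
     = 0.057143 * 836.812 - 45
     = 2.817857.
Step 4: Ties present; correction factor C = 1 - 12/(14^3 - 14) = 0.995604. Corrected H = 2.817857 / 0.995604 = 2.830298.
Step 5: Under H0, H ~ chi^2(2); p-value = 0.242889.
Step 6: alpha = 0.1. fail to reject H0.

H = 2.8303, df = 2, p = 0.242889, fail to reject H0.


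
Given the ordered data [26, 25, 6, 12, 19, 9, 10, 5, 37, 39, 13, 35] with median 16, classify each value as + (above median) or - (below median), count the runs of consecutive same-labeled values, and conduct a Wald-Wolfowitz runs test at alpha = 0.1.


Step 1: Compute median = 16; label A = above, B = below.
Labels in order: AABBABBBAABA  (n_A = 6, n_B = 6)
Step 2: Count runs R = 7.
Step 3: Under H0 (random ordering), E[R] = 2*n_A*n_B/(n_A+n_B) + 1 = 2*6*6/12 + 1 = 7.0000.
        Var[R] = 2*n_A*n_B*(2*n_A*n_B - n_A - n_B) / ((n_A+n_B)^2 * (n_A+n_B-1)) = 4320/1584 = 2.7273.
        SD[R] = 1.6514.
Step 4: R = E[R], so z = 0 with no continuity correction.
Step 5: Two-sided p-value via normal approximation = 2*(1 - Phi(|z|)) = 1.000000.
Step 6: alpha = 0.1. fail to reject H0.

R = 7, z = 0.0000, p = 1.000000, fail to reject H0.


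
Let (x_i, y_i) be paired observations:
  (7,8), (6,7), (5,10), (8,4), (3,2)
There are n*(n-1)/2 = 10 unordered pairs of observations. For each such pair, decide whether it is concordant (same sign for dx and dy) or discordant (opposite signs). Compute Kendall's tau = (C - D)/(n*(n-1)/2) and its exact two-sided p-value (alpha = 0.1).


Step 1: Enumerate the 10 unordered pairs (i,j) with i<j and classify each by sign(x_j-x_i) * sign(y_j-y_i).
  (1,2):dx=-1,dy=-1->C; (1,3):dx=-2,dy=+2->D; (1,4):dx=+1,dy=-4->D; (1,5):dx=-4,dy=-6->C
  (2,3):dx=-1,dy=+3->D; (2,4):dx=+2,dy=-3->D; (2,5):dx=-3,dy=-5->C; (3,4):dx=+3,dy=-6->D
  (3,5):dx=-2,dy=-8->C; (4,5):dx=-5,dy=-2->C
Step 2: C = 5, D = 5, total pairs = 10.
Step 3: tau = (C - D)/(n(n-1)/2) = (5 - 5)/10 = 0.000000.
Step 4: Exact two-sided p-value (enumerate n! = 120 permutations of y under H0): p = 1.000000.
Step 5: alpha = 0.1. fail to reject H0.

tau_b = 0.0000 (C=5, D=5), p = 1.000000, fail to reject H0.


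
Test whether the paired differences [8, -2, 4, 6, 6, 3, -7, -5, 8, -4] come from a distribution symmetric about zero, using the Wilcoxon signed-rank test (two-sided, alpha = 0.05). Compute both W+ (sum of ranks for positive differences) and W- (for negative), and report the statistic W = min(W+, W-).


Step 1: Drop any zero differences (none here) and take |d_i|.
|d| = [8, 2, 4, 6, 6, 3, 7, 5, 8, 4]
Step 2: Midrank |d_i| (ties get averaged ranks).
ranks: |8|->9.5, |2|->1, |4|->3.5, |6|->6.5, |6|->6.5, |3|->2, |7|->8, |5|->5, |8|->9.5, |4|->3.5
Step 3: Attach original signs; sum ranks with positive sign and with negative sign.
W+ = 9.5 + 3.5 + 6.5 + 6.5 + 2 + 9.5 = 37.5
W- = 1 + 8 + 5 + 3.5 = 17.5
(Check: W+ + W- = 55 should equal n(n+1)/2 = 55.)
Step 4: Test statistic W = min(W+, W-) = 17.5.
Step 5: Ties in |d|, so use the tie-corrected normal approximation.
        E[W] = n(n+1)/4 = 10*11/4 = 27.5.
        Tie groups: |d|=4 (t=2), |d|=6 (t=2), |d|=8 (t=2); sum(t^3 - t) = 18.
        Var[W] = n(n+1)(2n+1)/24 - sum(t^3-t)/48 = 2310/24 - 18/48 = 95.875.
        z = (W - E[W]) / sqrt(Var[W]) = (17.5 - 27.5) / 9.7916 = -1.0213.
        Two-sided p = 2*Phi(z) = 0.307119.
Step 6: alpha = 0.05. fail to reject H0.

W+ = 37.5, W- = 17.5, W = min = 17.5, p = 0.307119, fail to reject H0.


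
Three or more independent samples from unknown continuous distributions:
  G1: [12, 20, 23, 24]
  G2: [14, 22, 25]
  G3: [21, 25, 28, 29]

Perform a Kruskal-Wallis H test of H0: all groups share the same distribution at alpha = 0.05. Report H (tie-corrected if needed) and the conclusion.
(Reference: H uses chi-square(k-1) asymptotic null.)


Step 1: Combine all N = 11 observations and assign midranks.
sorted (value, group, rank): (12,G1,1), (14,G2,2), (20,G1,3), (21,G3,4), (22,G2,5), (23,G1,6), (24,G1,7), (25,G2,8.5), (25,G3,8.5), (28,G3,10), (29,G3,11)
Step 2: Sum ranks within each group.
R_1 = 17 (n_1 = 4)
R_2 = 15.5 (n_2 = 3)
R_3 = 33.5 (n_3 = 4)
Step 3: H = 12/(N(N+1)) * sum(R_i^2/n_i) - 3(N+1)
     = 12/(11*12) * (17^2/4 + 15.5^2/3 + 33.5^2/4) - 3*12
     = 0.090909 * 432.896 - 36
     = 3.354167.
Step 4: Ties present; correction factor C = 1 - 6/(11^3 - 11) = 0.995455. Corrected H = 3.354167 / 0.995455 = 3.369482.
Step 5: Under H0, H ~ chi^2(2); p-value = 0.185492.
Step 6: alpha = 0.05. fail to reject H0.

H = 3.3695, df = 2, p = 0.185492, fail to reject H0.


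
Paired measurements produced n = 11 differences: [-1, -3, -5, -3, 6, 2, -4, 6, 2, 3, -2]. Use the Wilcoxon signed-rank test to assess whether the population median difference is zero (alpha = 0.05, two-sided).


Step 1: Drop any zero differences (none here) and take |d_i|.
|d| = [1, 3, 5, 3, 6, 2, 4, 6, 2, 3, 2]
Step 2: Midrank |d_i| (ties get averaged ranks).
ranks: |1|->1, |3|->6, |5|->9, |3|->6, |6|->10.5, |2|->3, |4|->8, |6|->10.5, |2|->3, |3|->6, |2|->3
Step 3: Attach original signs; sum ranks with positive sign and with negative sign.
W+ = 10.5 + 3 + 10.5 + 3 + 6 = 33
W- = 1 + 6 + 9 + 6 + 8 + 3 = 33
(Check: W+ + W- = 66 should equal n(n+1)/2 = 66.)
Step 4: Test statistic W = min(W+, W-) = 33.
Step 5: Ties in |d|, so use the tie-corrected normal approximation.
        E[W] = n(n+1)/4 = 11*12/4 = 33.
        Tie groups: |d|=2 (t=3), |d|=3 (t=3), |d|=6 (t=2); sum(t^3 - t) = 54.
        Var[W] = n(n+1)(2n+1)/24 - sum(t^3-t)/48 = 3036/24 - 54/48 = 125.375.
        z = (W - E[W]) / sqrt(Var[W]) = (33 - 33) / 11.1971 = 0.0000.
        Two-sided p = 2*Phi(z) = 1.000000.
Step 6: alpha = 0.05. fail to reject H0.

W+ = 33, W- = 33, W = min = 33, p = 1.000000, fail to reject H0.


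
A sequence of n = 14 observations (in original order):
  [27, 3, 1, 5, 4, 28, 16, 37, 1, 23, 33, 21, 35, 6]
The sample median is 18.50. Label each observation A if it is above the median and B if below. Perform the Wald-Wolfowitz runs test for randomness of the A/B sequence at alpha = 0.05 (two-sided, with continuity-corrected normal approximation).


Step 1: Compute median = 18.50; label A = above, B = below.
Labels in order: ABBBBABABAAAAB  (n_A = 7, n_B = 7)
Step 2: Count runs R = 8.
Step 3: Under H0 (random ordering), E[R] = 2*n_A*n_B/(n_A+n_B) + 1 = 2*7*7/14 + 1 = 8.0000.
        Var[R] = 2*n_A*n_B*(2*n_A*n_B - n_A - n_B) / ((n_A+n_B)^2 * (n_A+n_B-1)) = 8232/2548 = 3.2308.
        SD[R] = 1.7974.
Step 4: R = E[R], so z = 0 with no continuity correction.
Step 5: Two-sided p-value via normal approximation = 2*(1 - Phi(|z|)) = 1.000000.
Step 6: alpha = 0.05. fail to reject H0.

R = 8, z = 0.0000, p = 1.000000, fail to reject H0.


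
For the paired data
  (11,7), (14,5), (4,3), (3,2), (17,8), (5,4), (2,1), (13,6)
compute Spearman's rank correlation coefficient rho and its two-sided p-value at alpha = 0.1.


Step 1: Rank x and y separately (midranks; no ties here).
rank(x): 11->5, 14->7, 4->3, 3->2, 17->8, 5->4, 2->1, 13->6
rank(y): 7->7, 5->5, 3->3, 2->2, 8->8, 4->4, 1->1, 6->6
Step 2: d_i = R_x(i) - R_y(i); compute d_i^2.
  (5-7)^2=4, (7-5)^2=4, (3-3)^2=0, (2-2)^2=0, (8-8)^2=0, (4-4)^2=0, (1-1)^2=0, (6-6)^2=0
sum(d^2) = 8.
Step 3: rho = 1 - 6*8 / (8*(8^2 - 1)) = 1 - 48/504 = 0.904762.
Step 4: Under H0, t = rho * sqrt((n-2)/(1-rho^2)) = 5.2034 ~ t(6).
Step 5: Two-sided p-value from the t-distribution with 6 df = 0.002008.
Step 6: alpha = 0.1. reject H0.

rho = 0.9048, p = 0.002008, reject H0 at alpha = 0.1.


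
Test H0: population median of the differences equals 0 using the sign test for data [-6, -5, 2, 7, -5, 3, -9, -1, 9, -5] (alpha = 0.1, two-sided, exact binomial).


Step 1: Discard zero differences. Original n = 10; n_eff = number of nonzero differences = 10.
Nonzero differences (with sign): -6, -5, +2, +7, -5, +3, -9, -1, +9, -5
Step 2: Count signs: positive = 4, negative = 6.
Step 3: Under H0: P(positive) = 0.5, so the number of positives S ~ Bin(10, 0.5).
Step 4: Two-sided exact p-value = sum of Bin(10,0.5) probabilities at or below the observed probability = 0.753906.
Step 5: alpha = 0.1. fail to reject H0.

n_eff = 10, pos = 4, neg = 6, p = 0.753906, fail to reject H0.


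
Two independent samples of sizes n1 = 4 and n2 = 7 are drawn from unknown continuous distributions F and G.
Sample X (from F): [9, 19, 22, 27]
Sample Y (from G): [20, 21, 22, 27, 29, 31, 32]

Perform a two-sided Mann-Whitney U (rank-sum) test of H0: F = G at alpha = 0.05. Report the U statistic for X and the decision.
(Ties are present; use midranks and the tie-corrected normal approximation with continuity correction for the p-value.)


Step 1: Combine and sort all 11 observations; assign midranks.
sorted (value, group): (9,X), (19,X), (20,Y), (21,Y), (22,X), (22,Y), (27,X), (27,Y), (29,Y), (31,Y), (32,Y)
ranks: 9->1, 19->2, 20->3, 21->4, 22->5.5, 22->5.5, 27->7.5, 27->7.5, 29->9, 31->10, 32->11
Step 2: Rank sum for X: R1 = 1 + 2 + 5.5 + 7.5 = 16.
Step 3: U_X = R1 - n1(n1+1)/2 = 16 - 4*5/2 = 16 - 10 = 6.
       U_Y = n1*n2 - U_X = 28 - 6 = 22.
Step 4: Ties are present, so use the tie-corrected normal approximation (with continuity correction) for the p-value.
Step 5: p-value = 0.154489; compare to alpha = 0.05. fail to reject H0.

U_X = 6, p = 0.154489, fail to reject H0 at alpha = 0.05.


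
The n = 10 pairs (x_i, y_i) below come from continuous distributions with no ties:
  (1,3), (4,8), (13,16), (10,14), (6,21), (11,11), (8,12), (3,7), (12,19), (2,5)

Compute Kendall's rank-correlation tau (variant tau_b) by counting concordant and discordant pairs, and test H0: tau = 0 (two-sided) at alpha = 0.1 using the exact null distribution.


Step 1: Enumerate the 45 unordered pairs (i,j) with i<j and classify each by sign(x_j-x_i) * sign(y_j-y_i).
  (1,2):dx=+3,dy=+5->C; (1,3):dx=+12,dy=+13->C; (1,4):dx=+9,dy=+11->C; (1,5):dx=+5,dy=+18->C
  (1,6):dx=+10,dy=+8->C; (1,7):dx=+7,dy=+9->C; (1,8):dx=+2,dy=+4->C; (1,9):dx=+11,dy=+16->C
  (1,10):dx=+1,dy=+2->C; (2,3):dx=+9,dy=+8->C; (2,4):dx=+6,dy=+6->C; (2,5):dx=+2,dy=+13->C
  (2,6):dx=+7,dy=+3->C; (2,7):dx=+4,dy=+4->C; (2,8):dx=-1,dy=-1->C; (2,9):dx=+8,dy=+11->C
  (2,10):dx=-2,dy=-3->C; (3,4):dx=-3,dy=-2->C; (3,5):dx=-7,dy=+5->D; (3,6):dx=-2,dy=-5->C
  (3,7):dx=-5,dy=-4->C; (3,8):dx=-10,dy=-9->C; (3,9):dx=-1,dy=+3->D; (3,10):dx=-11,dy=-11->C
  (4,5):dx=-4,dy=+7->D; (4,6):dx=+1,dy=-3->D; (4,7):dx=-2,dy=-2->C; (4,8):dx=-7,dy=-7->C
  (4,9):dx=+2,dy=+5->C; (4,10):dx=-8,dy=-9->C; (5,6):dx=+5,dy=-10->D; (5,7):dx=+2,dy=-9->D
  (5,8):dx=-3,dy=-14->C; (5,9):dx=+6,dy=-2->D; (5,10):dx=-4,dy=-16->C; (6,7):dx=-3,dy=+1->D
  (6,8):dx=-8,dy=-4->C; (6,9):dx=+1,dy=+8->C; (6,10):dx=-9,dy=-6->C; (7,8):dx=-5,dy=-5->C
  (7,9):dx=+4,dy=+7->C; (7,10):dx=-6,dy=-7->C; (8,9):dx=+9,dy=+12->C; (8,10):dx=-1,dy=-2->C
  (9,10):dx=-10,dy=-14->C
Step 2: C = 37, D = 8, total pairs = 45.
Step 3: tau = (C - D)/(n(n-1)/2) = (37 - 8)/45 = 0.644444.
Step 4: Exact two-sided p-value (enumerate n! = 3628800 permutations of y under H0): p = 0.009148.
Step 5: alpha = 0.1. reject H0.

tau_b = 0.6444 (C=37, D=8), p = 0.009148, reject H0.


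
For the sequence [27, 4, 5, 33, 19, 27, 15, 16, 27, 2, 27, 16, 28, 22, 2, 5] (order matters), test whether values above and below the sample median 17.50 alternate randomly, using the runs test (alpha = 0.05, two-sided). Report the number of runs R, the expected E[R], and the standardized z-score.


Step 1: Compute median = 17.50; label A = above, B = below.
Labels in order: ABBAAABBABABAABB  (n_A = 8, n_B = 8)
Step 2: Count runs R = 10.
Step 3: Under H0 (random ordering), E[R] = 2*n_A*n_B/(n_A+n_B) + 1 = 2*8*8/16 + 1 = 9.0000.
        Var[R] = 2*n_A*n_B*(2*n_A*n_B - n_A - n_B) / ((n_A+n_B)^2 * (n_A+n_B-1)) = 14336/3840 = 3.7333.
        SD[R] = 1.9322.
Step 4: Continuity-corrected z = (R - 0.5 - E[R]) / SD[R] = (10 - 0.5 - 9.0000) / 1.9322 = 0.2588.
Step 5: Two-sided p-value via normal approximation = 2*(1 - Phi(|z|)) = 0.795809.
Step 6: alpha = 0.05. fail to reject H0.

R = 10, z = 0.2588, p = 0.795809, fail to reject H0.


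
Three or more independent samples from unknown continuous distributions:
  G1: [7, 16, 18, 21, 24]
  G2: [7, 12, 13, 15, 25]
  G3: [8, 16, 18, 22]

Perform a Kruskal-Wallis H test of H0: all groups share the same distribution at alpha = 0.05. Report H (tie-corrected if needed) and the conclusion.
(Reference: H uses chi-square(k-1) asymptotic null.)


Step 1: Combine all N = 14 observations and assign midranks.
sorted (value, group, rank): (7,G1,1.5), (7,G2,1.5), (8,G3,3), (12,G2,4), (13,G2,5), (15,G2,6), (16,G1,7.5), (16,G3,7.5), (18,G1,9.5), (18,G3,9.5), (21,G1,11), (22,G3,12), (24,G1,13), (25,G2,14)
Step 2: Sum ranks within each group.
R_1 = 42.5 (n_1 = 5)
R_2 = 30.5 (n_2 = 5)
R_3 = 32 (n_3 = 4)
Step 3: H = 12/(N(N+1)) * sum(R_i^2/n_i) - 3(N+1)
     = 12/(14*15) * (42.5^2/5 + 30.5^2/5 + 32^2/4) - 3*15
     = 0.057143 * 803.3 - 45
     = 0.902857.
Step 4: Ties present; correction factor C = 1 - 18/(14^3 - 14) = 0.993407. Corrected H = 0.902857 / 0.993407 = 0.908850.
Step 5: Under H0, H ~ chi^2(2); p-value = 0.634813.
Step 6: alpha = 0.05. fail to reject H0.

H = 0.9088, df = 2, p = 0.634813, fail to reject H0.


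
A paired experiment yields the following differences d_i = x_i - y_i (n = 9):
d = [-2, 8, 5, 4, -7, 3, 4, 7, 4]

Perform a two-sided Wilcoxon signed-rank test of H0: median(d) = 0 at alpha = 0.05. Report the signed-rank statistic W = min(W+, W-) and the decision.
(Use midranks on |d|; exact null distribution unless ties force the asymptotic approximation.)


Step 1: Drop any zero differences (none here) and take |d_i|.
|d| = [2, 8, 5, 4, 7, 3, 4, 7, 4]
Step 2: Midrank |d_i| (ties get averaged ranks).
ranks: |2|->1, |8|->9, |5|->6, |4|->4, |7|->7.5, |3|->2, |4|->4, |7|->7.5, |4|->4
Step 3: Attach original signs; sum ranks with positive sign and with negative sign.
W+ = 9 + 6 + 4 + 2 + 4 + 7.5 + 4 = 36.5
W- = 1 + 7.5 = 8.5
(Check: W+ + W- = 45 should equal n(n+1)/2 = 45.)
Step 4: Test statistic W = min(W+, W-) = 8.5.
Step 5: Ties in |d|, so use the tie-corrected normal approximation.
        E[W] = n(n+1)/4 = 9*10/4 = 22.5.
        Tie groups: |d|=4 (t=3), |d|=7 (t=2); sum(t^3 - t) = 30.
        Var[W] = n(n+1)(2n+1)/24 - sum(t^3-t)/48 = 1710/24 - 30/48 = 70.625.
        z = (W - E[W]) / sqrt(Var[W]) = (8.5 - 22.5) / 8.4039 = -1.6659.
        Two-sided p = 2*Phi(z) = 0.095733.
Step 6: alpha = 0.05. fail to reject H0.

W+ = 36.5, W- = 8.5, W = min = 8.5, p = 0.095733, fail to reject H0.


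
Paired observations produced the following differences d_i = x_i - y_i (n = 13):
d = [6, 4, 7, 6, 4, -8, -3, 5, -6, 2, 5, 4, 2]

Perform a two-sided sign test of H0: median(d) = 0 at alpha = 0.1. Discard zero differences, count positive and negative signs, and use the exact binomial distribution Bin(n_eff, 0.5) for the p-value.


Step 1: Discard zero differences. Original n = 13; n_eff = number of nonzero differences = 13.
Nonzero differences (with sign): +6, +4, +7, +6, +4, -8, -3, +5, -6, +2, +5, +4, +2
Step 2: Count signs: positive = 10, negative = 3.
Step 3: Under H0: P(positive) = 0.5, so the number of positives S ~ Bin(13, 0.5).
Step 4: Two-sided exact p-value = sum of Bin(13,0.5) probabilities at or below the observed probability = 0.092285.
Step 5: alpha = 0.1. reject H0.

n_eff = 13, pos = 10, neg = 3, p = 0.092285, reject H0.


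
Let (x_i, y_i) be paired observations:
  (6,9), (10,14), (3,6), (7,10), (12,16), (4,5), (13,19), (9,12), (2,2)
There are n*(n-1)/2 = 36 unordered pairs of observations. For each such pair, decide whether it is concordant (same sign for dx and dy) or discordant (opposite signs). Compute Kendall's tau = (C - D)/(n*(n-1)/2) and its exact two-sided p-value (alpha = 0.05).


Step 1: Enumerate the 36 unordered pairs (i,j) with i<j and classify each by sign(x_j-x_i) * sign(y_j-y_i).
  (1,2):dx=+4,dy=+5->C; (1,3):dx=-3,dy=-3->C; (1,4):dx=+1,dy=+1->C; (1,5):dx=+6,dy=+7->C
  (1,6):dx=-2,dy=-4->C; (1,7):dx=+7,dy=+10->C; (1,8):dx=+3,dy=+3->C; (1,9):dx=-4,dy=-7->C
  (2,3):dx=-7,dy=-8->C; (2,4):dx=-3,dy=-4->C; (2,5):dx=+2,dy=+2->C; (2,6):dx=-6,dy=-9->C
  (2,7):dx=+3,dy=+5->C; (2,8):dx=-1,dy=-2->C; (2,9):dx=-8,dy=-12->C; (3,4):dx=+4,dy=+4->C
  (3,5):dx=+9,dy=+10->C; (3,6):dx=+1,dy=-1->D; (3,7):dx=+10,dy=+13->C; (3,8):dx=+6,dy=+6->C
  (3,9):dx=-1,dy=-4->C; (4,5):dx=+5,dy=+6->C; (4,6):dx=-3,dy=-5->C; (4,7):dx=+6,dy=+9->C
  (4,8):dx=+2,dy=+2->C; (4,9):dx=-5,dy=-8->C; (5,6):dx=-8,dy=-11->C; (5,7):dx=+1,dy=+3->C
  (5,8):dx=-3,dy=-4->C; (5,9):dx=-10,dy=-14->C; (6,7):dx=+9,dy=+14->C; (6,8):dx=+5,dy=+7->C
  (6,9):dx=-2,dy=-3->C; (7,8):dx=-4,dy=-7->C; (7,9):dx=-11,dy=-17->C; (8,9):dx=-7,dy=-10->C
Step 2: C = 35, D = 1, total pairs = 36.
Step 3: tau = (C - D)/(n(n-1)/2) = (35 - 1)/36 = 0.944444.
Step 4: Exact two-sided p-value (enumerate n! = 362880 permutations of y under H0): p = 0.000050.
Step 5: alpha = 0.05. reject H0.

tau_b = 0.9444 (C=35, D=1), p = 0.000050, reject H0.


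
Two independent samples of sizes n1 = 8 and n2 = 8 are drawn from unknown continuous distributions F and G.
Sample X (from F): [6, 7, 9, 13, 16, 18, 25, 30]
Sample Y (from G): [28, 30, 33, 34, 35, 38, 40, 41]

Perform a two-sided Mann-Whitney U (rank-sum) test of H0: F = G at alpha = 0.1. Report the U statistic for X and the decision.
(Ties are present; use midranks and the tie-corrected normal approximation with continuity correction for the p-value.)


Step 1: Combine and sort all 16 observations; assign midranks.
sorted (value, group): (6,X), (7,X), (9,X), (13,X), (16,X), (18,X), (25,X), (28,Y), (30,X), (30,Y), (33,Y), (34,Y), (35,Y), (38,Y), (40,Y), (41,Y)
ranks: 6->1, 7->2, 9->3, 13->4, 16->5, 18->6, 25->7, 28->8, 30->9.5, 30->9.5, 33->11, 34->12, 35->13, 38->14, 40->15, 41->16
Step 2: Rank sum for X: R1 = 1 + 2 + 3 + 4 + 5 + 6 + 7 + 9.5 = 37.5.
Step 3: U_X = R1 - n1(n1+1)/2 = 37.5 - 8*9/2 = 37.5 - 36 = 1.5.
       U_Y = n1*n2 - U_X = 64 - 1.5 = 62.5.
Step 4: Ties are present, so use the tie-corrected normal approximation (with continuity correction) for the p-value.
Step 5: p-value = 0.001616; compare to alpha = 0.1. reject H0.

U_X = 1.5, p = 0.001616, reject H0 at alpha = 0.1.
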